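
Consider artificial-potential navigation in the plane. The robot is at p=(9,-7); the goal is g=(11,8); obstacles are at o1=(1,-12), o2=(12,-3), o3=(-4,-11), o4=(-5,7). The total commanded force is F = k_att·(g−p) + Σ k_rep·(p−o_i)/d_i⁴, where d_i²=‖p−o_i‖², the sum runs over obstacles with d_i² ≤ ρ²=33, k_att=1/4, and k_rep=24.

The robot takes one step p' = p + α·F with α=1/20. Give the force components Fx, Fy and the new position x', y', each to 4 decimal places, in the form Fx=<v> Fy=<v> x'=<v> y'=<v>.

F_att = 1/4·(g−p) = 1/4·(2,15) = (0.5000,3.7500)
o1: d²=89 > ρ²=33 → inactive
o2: d²=25 ≤ ρ²=33; F_rep = 24·(-3,-4)/25² = (-0.1152,-0.1536)
o3: d²=185 > ρ²=33 → inactive
o4: d²=392 > ρ²=33 → inactive
F = F_att + ΣF_rep = (0.3848,3.5964)
p' = p + 1/20·F = (9.0192,-6.8202)

Fx=0.3848 Fy=3.5964 x'=9.0192 y'=-6.8202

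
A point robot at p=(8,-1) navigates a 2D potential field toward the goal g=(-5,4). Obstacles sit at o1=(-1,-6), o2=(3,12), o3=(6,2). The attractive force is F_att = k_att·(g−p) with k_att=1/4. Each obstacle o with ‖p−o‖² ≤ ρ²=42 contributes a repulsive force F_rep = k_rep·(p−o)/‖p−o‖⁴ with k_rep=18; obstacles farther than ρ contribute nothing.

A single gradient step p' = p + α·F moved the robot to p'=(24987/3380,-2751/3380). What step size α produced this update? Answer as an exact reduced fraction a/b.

F_att = 1/4·(g−p) = 1/4·(-13,5) = (-3.2500,1.2500)
o1: d²=106 > ρ²=42 → inactive
o2: d²=194 > ρ²=42 → inactive
o3: d²=13 ≤ ρ²=42; F_rep = 18·(2,-3)/13² = (0.2130,-0.3195)
F = F_att + ΣF_rep = (-3.0370,0.9305)
Δp = p'−p = (-0.6074,0.1861); α = Δx/Fx = (-2053/3380) / (-2053/676) = 1/5
check: Δy/Fy = (629/3380) / (629/676) = 1/5 ✓

α = 1/5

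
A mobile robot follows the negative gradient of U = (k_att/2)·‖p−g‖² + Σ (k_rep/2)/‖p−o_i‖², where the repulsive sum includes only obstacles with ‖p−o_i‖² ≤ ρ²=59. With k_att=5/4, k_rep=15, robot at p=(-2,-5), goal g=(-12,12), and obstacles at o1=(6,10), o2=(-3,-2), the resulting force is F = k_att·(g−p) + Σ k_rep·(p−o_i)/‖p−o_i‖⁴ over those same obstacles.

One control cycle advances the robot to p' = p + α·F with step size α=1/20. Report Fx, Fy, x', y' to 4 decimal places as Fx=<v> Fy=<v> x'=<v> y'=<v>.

Fx=-12.3500 Fy=20.8000 x'=-2.6175 y'=-3.9600

F_att = 5/4·(g−p) = 5/4·(-10,17) = (-12.5000,21.2500)
o1: d²=289 > ρ²=59 → inactive
o2: d²=10 ≤ ρ²=59; F_rep = 15·(1,-3)/10² = (0.1500,-0.4500)
F = F_att + ΣF_rep = (-12.3500,20.8000)
p' = p + 1/20·F = (-2.6175,-3.9600)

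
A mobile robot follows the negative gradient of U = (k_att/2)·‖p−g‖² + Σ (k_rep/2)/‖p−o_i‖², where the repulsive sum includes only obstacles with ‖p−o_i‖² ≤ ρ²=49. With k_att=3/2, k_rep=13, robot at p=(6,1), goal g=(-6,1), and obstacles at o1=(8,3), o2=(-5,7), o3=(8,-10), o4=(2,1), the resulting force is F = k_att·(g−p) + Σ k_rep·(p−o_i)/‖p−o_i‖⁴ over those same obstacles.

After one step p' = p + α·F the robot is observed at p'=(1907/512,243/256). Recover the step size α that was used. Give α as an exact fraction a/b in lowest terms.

F_att = 3/2·(g−p) = 3/2·(-12,0) = (-18.0000,0.0000)
o1: d²=8 ≤ ρ²=49; F_rep = 13·(-2,-2)/8² = (-0.4062,-0.4062)
o2: d²=157 > ρ²=49 → inactive
o3: d²=125 > ρ²=49 → inactive
o4: d²=16 ≤ ρ²=49; F_rep = 13·(4,0)/16² = (0.2031,0.0000)
F = F_att + ΣF_rep = (-18.2031,-0.4062)
Δp = p'−p = (-2.2754,-0.0508); α = Δx/Fx = (-1165/512) / (-1165/64) = 1/8
check: Δy/Fy = (-13/256) / (-13/32) = 1/8 ✓

α = 1/8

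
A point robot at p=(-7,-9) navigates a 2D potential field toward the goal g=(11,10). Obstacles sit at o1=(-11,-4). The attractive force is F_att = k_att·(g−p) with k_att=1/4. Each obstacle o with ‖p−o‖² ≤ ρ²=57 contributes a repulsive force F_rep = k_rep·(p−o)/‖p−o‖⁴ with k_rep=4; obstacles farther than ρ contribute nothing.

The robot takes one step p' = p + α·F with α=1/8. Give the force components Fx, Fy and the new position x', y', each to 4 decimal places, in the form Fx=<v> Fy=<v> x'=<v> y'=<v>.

F_att = 1/4·(g−p) = 1/4·(18,19) = (4.5000,4.7500)
o1: d²=41 ≤ ρ²=57; F_rep = 4·(4,-5)/41² = (0.0095,-0.0119)
F = F_att + ΣF_rep = (4.5095,4.7381)
p' = p + 1/8·F = (-6.4363,-8.4077)

Fx=4.5095 Fy=4.7381 x'=-6.4363 y'=-8.4077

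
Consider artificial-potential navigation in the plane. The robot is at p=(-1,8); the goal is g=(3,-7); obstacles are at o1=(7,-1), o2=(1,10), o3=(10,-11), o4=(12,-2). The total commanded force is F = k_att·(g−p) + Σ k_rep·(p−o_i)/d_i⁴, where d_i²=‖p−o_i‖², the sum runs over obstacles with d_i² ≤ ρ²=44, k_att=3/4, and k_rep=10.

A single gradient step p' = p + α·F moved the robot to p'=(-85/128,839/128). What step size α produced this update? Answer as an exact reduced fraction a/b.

F_att = 3/4·(g−p) = 3/4·(4,-15) = (3.0000,-11.2500)
o1: d²=145 > ρ²=44 → inactive
o2: d²=8 ≤ ρ²=44; F_rep = 10·(-2,-2)/8² = (-0.3125,-0.3125)
o3: d²=482 > ρ²=44 → inactive
o4: d²=269 > ρ²=44 → inactive
F = F_att + ΣF_rep = (2.6875,-11.5625)
Δp = p'−p = (0.3359,-1.4453); α = Δx/Fx = (43/128) / (43/16) = 1/8
check: Δy/Fy = (-185/128) / (-185/16) = 1/8 ✓

α = 1/8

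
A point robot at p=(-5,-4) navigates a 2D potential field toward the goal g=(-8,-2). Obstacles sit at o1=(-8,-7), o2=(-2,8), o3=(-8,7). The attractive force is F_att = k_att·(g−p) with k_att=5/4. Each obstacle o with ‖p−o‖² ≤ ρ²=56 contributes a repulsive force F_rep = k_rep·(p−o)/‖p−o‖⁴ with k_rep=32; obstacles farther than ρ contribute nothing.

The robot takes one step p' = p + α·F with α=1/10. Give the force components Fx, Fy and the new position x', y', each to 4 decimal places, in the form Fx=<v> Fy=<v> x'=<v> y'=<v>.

Fx=-3.4537 Fy=2.7963 x'=-5.3454 y'=-3.7204

F_att = 5/4·(g−p) = 5/4·(-3,2) = (-3.7500,2.5000)
o1: d²=18 ≤ ρ²=56; F_rep = 32·(3,3)/18² = (0.2963,0.2963)
o2: d²=153 > ρ²=56 → inactive
o3: d²=130 > ρ²=56 → inactive
F = F_att + ΣF_rep = (-3.4537,2.7963)
p' = p + 1/10·F = (-5.3454,-3.7204)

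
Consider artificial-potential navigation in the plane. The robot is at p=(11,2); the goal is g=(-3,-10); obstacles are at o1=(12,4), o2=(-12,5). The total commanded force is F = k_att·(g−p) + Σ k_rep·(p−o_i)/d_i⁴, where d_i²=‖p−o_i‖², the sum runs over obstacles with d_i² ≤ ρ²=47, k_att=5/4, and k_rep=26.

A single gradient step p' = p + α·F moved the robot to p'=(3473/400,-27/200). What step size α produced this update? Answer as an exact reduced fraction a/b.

F_att = 5/4·(g−p) = 5/4·(-14,-12) = (-17.5000,-15.0000)
o1: d²=5 ≤ ρ²=47; F_rep = 26·(-1,-2)/5² = (-1.0400,-2.0800)
o2: d²=538 > ρ²=47 → inactive
F = F_att + ΣF_rep = (-18.5400,-17.0800)
Δp = p'−p = (-2.3175,-2.1350); α = Δx/Fx = (-927/400) / (-927/50) = 1/8
check: Δy/Fy = (-427/200) / (-427/25) = 1/8 ✓

α = 1/8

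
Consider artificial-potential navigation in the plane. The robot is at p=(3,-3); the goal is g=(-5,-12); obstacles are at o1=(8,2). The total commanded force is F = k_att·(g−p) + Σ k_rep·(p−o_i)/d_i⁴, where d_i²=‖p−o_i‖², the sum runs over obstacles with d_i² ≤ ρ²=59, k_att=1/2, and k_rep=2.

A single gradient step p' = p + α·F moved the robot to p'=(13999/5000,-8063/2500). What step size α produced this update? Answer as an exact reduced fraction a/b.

F_att = 1/2·(g−p) = 1/2·(-8,-9) = (-4.0000,-4.5000)
o1: d²=50 ≤ ρ²=59; F_rep = 2·(-5,-5)/50² = (-0.0040,-0.0040)
F = F_att + ΣF_rep = (-4.0040,-4.5040)
Δp = p'−p = (-0.2002,-0.2252); α = Δx/Fx = (-1001/5000) / (-1001/250) = 1/20
check: Δy/Fy = (-563/2500) / (-563/125) = 1/20 ✓

α = 1/20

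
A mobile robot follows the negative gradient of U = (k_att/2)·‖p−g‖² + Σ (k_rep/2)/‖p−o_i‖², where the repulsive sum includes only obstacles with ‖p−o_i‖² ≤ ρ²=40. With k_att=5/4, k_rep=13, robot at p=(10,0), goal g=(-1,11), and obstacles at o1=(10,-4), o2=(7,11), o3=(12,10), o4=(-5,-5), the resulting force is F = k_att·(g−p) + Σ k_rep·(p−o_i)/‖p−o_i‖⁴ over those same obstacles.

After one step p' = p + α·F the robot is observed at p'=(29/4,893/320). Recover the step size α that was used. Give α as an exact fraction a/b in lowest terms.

α = 1/5

F_att = 5/4·(g−p) = 5/4·(-11,11) = (-13.7500,13.7500)
o1: d²=16 ≤ ρ²=40; F_rep = 13·(0,4)/16² = (0.0000,0.2031)
o2: d²=130 > ρ²=40 → inactive
o3: d²=104 > ρ²=40 → inactive
o4: d²=250 > ρ²=40 → inactive
F = F_att + ΣF_rep = (-13.7500,13.9531)
Δp = p'−p = (-2.7500,2.7906); α = Δx/Fx = (-11/4) / (-55/4) = 1/5
check: Δy/Fy = (893/320) / (893/64) = 1/5 ✓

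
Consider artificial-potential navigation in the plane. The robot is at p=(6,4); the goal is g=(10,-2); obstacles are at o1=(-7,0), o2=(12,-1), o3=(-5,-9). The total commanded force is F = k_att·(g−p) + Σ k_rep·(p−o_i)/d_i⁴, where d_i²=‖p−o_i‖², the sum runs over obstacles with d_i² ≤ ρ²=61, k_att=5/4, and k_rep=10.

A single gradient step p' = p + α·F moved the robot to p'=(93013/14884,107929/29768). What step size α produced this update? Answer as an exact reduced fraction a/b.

F_att = 5/4·(g−p) = 5/4·(4,-6) = (5.0000,-7.5000)
o1: d²=185 > ρ²=61 → inactive
o2: d²=61 ≤ ρ²=61; F_rep = 10·(-6,5)/61² = (-0.0161,0.0134)
o3: d²=290 > ρ²=61 → inactive
F = F_att + ΣF_rep = (4.9839,-7.4866)
Δp = p'−p = (0.2492,-0.3743); α = Δx/Fx = (3709/14884) / (18545/3721) = 1/20
check: Δy/Fy = (-11143/29768) / (-55715/7442) = 1/20 ✓

α = 1/20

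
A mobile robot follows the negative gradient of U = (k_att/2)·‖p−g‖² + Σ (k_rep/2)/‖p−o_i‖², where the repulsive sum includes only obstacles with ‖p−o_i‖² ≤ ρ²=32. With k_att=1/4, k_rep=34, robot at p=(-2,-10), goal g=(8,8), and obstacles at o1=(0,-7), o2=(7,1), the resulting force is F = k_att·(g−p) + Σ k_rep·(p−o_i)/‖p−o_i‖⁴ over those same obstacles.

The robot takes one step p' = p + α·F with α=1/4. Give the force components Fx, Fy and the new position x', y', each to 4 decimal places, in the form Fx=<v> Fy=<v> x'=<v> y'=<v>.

F_att = 1/4·(g−p) = 1/4·(10,18) = (2.5000,4.5000)
o1: d²=13 ≤ ρ²=32; F_rep = 34·(-2,-3)/13² = (-0.4024,-0.6036)
o2: d²=202 > ρ²=32 → inactive
F = F_att + ΣF_rep = (2.0976,3.8964)
p' = p + 1/4·F = (-1.4756,-9.0259)

Fx=2.0976 Fy=3.8964 x'=-1.4756 y'=-9.0259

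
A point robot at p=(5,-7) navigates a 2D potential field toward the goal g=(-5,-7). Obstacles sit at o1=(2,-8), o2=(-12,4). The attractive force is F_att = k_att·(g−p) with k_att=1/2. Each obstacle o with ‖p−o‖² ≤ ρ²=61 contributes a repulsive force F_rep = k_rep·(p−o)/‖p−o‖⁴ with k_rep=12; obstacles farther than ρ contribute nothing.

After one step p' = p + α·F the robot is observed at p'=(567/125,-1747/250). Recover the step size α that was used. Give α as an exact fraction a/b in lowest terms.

α = 1/10

F_att = 1/2·(g−p) = 1/2·(-10,0) = (-5.0000,0.0000)
o1: d²=10 ≤ ρ²=61; F_rep = 12·(3,1)/10² = (0.3600,0.1200)
o2: d²=410 > ρ²=61 → inactive
F = F_att + ΣF_rep = (-4.6400,0.1200)
Δp = p'−p = (-0.4640,0.0120); α = Δx/Fx = (-58/125) / (-116/25) = 1/10
check: Δy/Fy = (3/250) / (3/25) = 1/10 ✓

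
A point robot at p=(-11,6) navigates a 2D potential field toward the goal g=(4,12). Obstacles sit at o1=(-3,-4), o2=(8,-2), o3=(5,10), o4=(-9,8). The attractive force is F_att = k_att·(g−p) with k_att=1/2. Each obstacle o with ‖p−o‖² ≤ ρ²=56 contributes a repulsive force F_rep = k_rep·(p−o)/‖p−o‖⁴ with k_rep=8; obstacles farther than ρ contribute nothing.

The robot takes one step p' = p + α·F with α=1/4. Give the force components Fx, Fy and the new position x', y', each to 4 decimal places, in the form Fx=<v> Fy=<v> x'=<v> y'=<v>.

Fx=7.2500 Fy=2.7500 x'=-9.1875 y'=6.6875

F_att = 1/2·(g−p) = 1/2·(15,6) = (7.5000,3.0000)
o1: d²=164 > ρ²=56 → inactive
o2: d²=425 > ρ²=56 → inactive
o3: d²=272 > ρ²=56 → inactive
o4: d²=8 ≤ ρ²=56; F_rep = 8·(-2,-2)/8² = (-0.2500,-0.2500)
F = F_att + ΣF_rep = (7.2500,2.7500)
p' = p + 1/4·F = (-9.1875,6.6875)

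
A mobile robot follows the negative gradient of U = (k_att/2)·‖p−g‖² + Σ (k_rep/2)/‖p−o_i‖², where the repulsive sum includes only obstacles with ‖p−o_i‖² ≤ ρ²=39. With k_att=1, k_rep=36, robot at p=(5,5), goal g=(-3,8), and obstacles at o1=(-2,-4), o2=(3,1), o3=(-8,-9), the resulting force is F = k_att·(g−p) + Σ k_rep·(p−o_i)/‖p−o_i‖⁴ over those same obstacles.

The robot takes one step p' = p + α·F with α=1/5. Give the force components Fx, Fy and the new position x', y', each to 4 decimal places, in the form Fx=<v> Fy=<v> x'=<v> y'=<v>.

F_att = 1·(g−p) = 1·(-8,3) = (-8.0000,3.0000)
o1: d²=130 > ρ²=39 → inactive
o2: d²=20 ≤ ρ²=39; F_rep = 36·(2,4)/20² = (0.1800,0.3600)
o3: d²=365 > ρ²=39 → inactive
F = F_att + ΣF_rep = (-7.8200,3.3600)
p' = p + 1/5·F = (3.4360,5.6720)

Fx=-7.8200 Fy=3.3600 x'=3.4360 y'=5.6720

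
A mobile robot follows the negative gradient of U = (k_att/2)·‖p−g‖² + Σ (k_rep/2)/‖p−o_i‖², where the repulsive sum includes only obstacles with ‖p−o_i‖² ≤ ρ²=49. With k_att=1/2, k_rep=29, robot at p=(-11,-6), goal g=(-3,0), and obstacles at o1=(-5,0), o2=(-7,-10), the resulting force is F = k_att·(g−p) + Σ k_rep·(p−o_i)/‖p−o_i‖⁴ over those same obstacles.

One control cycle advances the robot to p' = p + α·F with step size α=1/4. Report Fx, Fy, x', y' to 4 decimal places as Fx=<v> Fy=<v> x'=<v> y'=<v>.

Fx=3.8867 Fy=3.1133 x'=-10.0283 y'=-5.2217

F_att = 1/2·(g−p) = 1/2·(8,6) = (4.0000,3.0000)
o1: d²=72 > ρ²=49 → inactive
o2: d²=32 ≤ ρ²=49; F_rep = 29·(-4,4)/32² = (-0.1133,0.1133)
F = F_att + ΣF_rep = (3.8867,3.1133)
p' = p + 1/4·F = (-10.0283,-5.2217)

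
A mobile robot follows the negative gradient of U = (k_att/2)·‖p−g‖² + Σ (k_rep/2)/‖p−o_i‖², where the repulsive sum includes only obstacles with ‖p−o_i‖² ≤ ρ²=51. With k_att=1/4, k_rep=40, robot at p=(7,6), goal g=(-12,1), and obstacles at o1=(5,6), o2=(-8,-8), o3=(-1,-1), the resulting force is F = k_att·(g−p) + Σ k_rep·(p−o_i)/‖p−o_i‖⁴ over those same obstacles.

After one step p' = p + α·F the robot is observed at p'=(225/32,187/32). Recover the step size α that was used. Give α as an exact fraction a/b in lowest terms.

F_att = 1/4·(g−p) = 1/4·(-19,-5) = (-4.7500,-1.2500)
o1: d²=4 ≤ ρ²=51; F_rep = 40·(2,0)/4² = (5.0000,0.0000)
o2: d²=421 > ρ²=51 → inactive
o3: d²=113 > ρ²=51 → inactive
F = F_att + ΣF_rep = (0.2500,-1.2500)
Δp = p'−p = (0.0312,-0.1562); α = Δx/Fx = (1/32) / (1/4) = 1/8
check: Δy/Fy = (-5/32) / (-5/4) = 1/8 ✓

α = 1/8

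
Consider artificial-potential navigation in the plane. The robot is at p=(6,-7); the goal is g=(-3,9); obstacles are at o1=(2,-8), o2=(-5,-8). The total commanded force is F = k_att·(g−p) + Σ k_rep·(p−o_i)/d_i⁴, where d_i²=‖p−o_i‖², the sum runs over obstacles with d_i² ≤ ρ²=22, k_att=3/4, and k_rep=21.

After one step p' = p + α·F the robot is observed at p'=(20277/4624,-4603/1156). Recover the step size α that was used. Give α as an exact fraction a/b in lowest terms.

F_att = 3/4·(g−p) = 3/4·(-9,16) = (-6.7500,12.0000)
o1: d²=17 ≤ ρ²=22; F_rep = 21·(4,1)/17² = (0.2907,0.0727)
o2: d²=122 > ρ²=22 → inactive
F = F_att + ΣF_rep = (-6.4593,12.0727)
Δp = p'−p = (-1.6148,3.0182); α = Δx/Fx = (-7467/4624) / (-7467/1156) = 1/4
check: Δy/Fy = (3489/1156) / (3489/289) = 1/4 ✓

α = 1/4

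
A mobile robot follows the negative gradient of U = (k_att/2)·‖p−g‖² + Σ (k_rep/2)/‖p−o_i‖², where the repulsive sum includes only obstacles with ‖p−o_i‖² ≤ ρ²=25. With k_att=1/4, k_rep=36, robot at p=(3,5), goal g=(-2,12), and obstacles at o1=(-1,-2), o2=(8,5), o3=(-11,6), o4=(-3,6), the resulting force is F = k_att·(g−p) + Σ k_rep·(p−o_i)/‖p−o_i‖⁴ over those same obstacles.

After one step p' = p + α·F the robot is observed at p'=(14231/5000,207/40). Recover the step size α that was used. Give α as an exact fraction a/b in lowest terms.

F_att = 1/4·(g−p) = 1/4·(-5,7) = (-1.2500,1.7500)
o1: d²=65 > ρ²=25 → inactive
o2: d²=25 ≤ ρ²=25; F_rep = 36·(-5,0)/25² = (-0.2880,0.0000)
o3: d²=197 > ρ²=25 → inactive
o4: d²=37 > ρ²=25 → inactive
F = F_att + ΣF_rep = (-1.5380,1.7500)
Δp = p'−p = (-0.1538,0.1750); α = Δx/Fx = (-769/5000) / (-769/500) = 1/10
check: Δy/Fy = (7/40) / (7/4) = 1/10 ✓

α = 1/10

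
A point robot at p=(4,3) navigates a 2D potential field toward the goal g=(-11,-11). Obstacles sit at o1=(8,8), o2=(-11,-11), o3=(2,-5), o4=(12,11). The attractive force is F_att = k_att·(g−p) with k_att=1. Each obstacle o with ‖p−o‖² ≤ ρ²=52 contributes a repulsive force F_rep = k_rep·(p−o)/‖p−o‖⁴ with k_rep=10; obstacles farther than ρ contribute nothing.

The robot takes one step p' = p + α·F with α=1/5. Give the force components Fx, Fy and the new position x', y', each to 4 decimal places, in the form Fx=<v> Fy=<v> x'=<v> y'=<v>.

Fx=-15.0238 Fy=-14.0297 x'=0.9952 y'=0.1941

F_att = 1·(g−p) = 1·(-15,-14) = (-15.0000,-14.0000)
o1: d²=41 ≤ ρ²=52; F_rep = 10·(-4,-5)/41² = (-0.0238,-0.0297)
o2: d²=421 > ρ²=52 → inactive
o3: d²=68 > ρ²=52 → inactive
o4: d²=128 > ρ²=52 → inactive
F = F_att + ΣF_rep = (-15.0238,-14.0297)
p' = p + 1/5·F = (0.9952,0.1941)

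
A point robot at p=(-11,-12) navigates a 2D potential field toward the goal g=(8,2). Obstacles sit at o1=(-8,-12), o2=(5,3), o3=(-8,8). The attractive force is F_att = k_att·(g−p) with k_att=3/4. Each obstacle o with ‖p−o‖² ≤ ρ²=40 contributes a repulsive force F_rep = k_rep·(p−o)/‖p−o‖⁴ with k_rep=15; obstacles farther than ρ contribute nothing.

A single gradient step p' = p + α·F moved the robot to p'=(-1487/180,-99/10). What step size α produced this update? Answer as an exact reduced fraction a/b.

α = 1/5

F_att = 3/4·(g−p) = 3/4·(19,14) = (14.2500,10.5000)
o1: d²=9 ≤ ρ²=40; F_rep = 15·(-3,0)/9² = (-0.5556,0.0000)
o2: d²=481 > ρ²=40 → inactive
o3: d²=409 > ρ²=40 → inactive
F = F_att + ΣF_rep = (13.6944,10.5000)
Δp = p'−p = (2.7389,2.1000); α = Δx/Fx = (493/180) / (493/36) = 1/5
check: Δy/Fy = (21/10) / (21/2) = 1/5 ✓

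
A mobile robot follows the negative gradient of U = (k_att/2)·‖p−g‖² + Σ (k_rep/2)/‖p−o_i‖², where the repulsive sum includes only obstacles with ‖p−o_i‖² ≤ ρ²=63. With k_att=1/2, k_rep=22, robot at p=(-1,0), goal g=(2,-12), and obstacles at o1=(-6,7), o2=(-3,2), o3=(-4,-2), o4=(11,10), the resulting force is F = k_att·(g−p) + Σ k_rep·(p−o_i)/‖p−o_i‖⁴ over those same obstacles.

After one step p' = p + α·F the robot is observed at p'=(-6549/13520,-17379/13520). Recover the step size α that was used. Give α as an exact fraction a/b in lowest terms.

α = 1/5

F_att = 1/2·(g−p) = 1/2·(3,-12) = (1.5000,-6.0000)
o1: d²=74 > ρ²=63 → inactive
o2: d²=8 ≤ ρ²=63; F_rep = 22·(2,-2)/8² = (0.6875,-0.6875)
o3: d²=13 ≤ ρ²=63; F_rep = 22·(3,2)/13² = (0.3905,0.2604)
o4: d²=244 > ρ²=63 → inactive
F = F_att + ΣF_rep = (2.5780,-6.4271)
Δp = p'−p = (0.5156,-1.2854); α = Δx/Fx = (6971/13520) / (6971/2704) = 1/5
check: Δy/Fy = (-17379/13520) / (-17379/2704) = 1/5 ✓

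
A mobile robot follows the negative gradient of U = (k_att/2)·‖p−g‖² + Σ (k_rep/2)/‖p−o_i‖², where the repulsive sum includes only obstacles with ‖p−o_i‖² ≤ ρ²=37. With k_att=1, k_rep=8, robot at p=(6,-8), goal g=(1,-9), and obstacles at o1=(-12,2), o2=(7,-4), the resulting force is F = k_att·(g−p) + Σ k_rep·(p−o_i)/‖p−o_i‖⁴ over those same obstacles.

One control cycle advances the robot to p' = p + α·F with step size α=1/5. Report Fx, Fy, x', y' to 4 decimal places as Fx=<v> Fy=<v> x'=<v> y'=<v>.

Fx=-5.0277 Fy=-1.1107 x'=4.9945 y'=-8.2221

F_att = 1·(g−p) = 1·(-5,-1) = (-5.0000,-1.0000)
o1: d²=424 > ρ²=37 → inactive
o2: d²=17 ≤ ρ²=37; F_rep = 8·(-1,-4)/17² = (-0.0277,-0.1107)
F = F_att + ΣF_rep = (-5.0277,-1.1107)
p' = p + 1/5·F = (4.9945,-8.2221)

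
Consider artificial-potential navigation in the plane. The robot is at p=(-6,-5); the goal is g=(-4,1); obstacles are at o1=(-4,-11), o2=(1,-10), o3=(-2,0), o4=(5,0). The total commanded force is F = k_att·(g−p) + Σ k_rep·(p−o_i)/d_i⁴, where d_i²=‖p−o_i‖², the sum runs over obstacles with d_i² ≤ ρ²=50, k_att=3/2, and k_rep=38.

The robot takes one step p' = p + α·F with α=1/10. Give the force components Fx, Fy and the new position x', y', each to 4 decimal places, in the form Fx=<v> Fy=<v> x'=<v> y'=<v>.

F_att = 3/2·(g−p) = 3/2·(2,6) = (3.0000,9.0000)
o1: d²=40 ≤ ρ²=50; F_rep = 38·(-2,6)/40² = (-0.0475,0.1425)
o2: d²=74 > ρ²=50 → inactive
o3: d²=41 ≤ ρ²=50; F_rep = 38·(-4,-5)/41² = (-0.0904,-0.1130)
o4: d²=146 > ρ²=50 → inactive
F = F_att + ΣF_rep = (2.8621,9.0295)
p' = p + 1/10·F = (-5.7138,-4.0971)

Fx=2.8621 Fy=9.0295 x'=-5.7138 y'=-4.0971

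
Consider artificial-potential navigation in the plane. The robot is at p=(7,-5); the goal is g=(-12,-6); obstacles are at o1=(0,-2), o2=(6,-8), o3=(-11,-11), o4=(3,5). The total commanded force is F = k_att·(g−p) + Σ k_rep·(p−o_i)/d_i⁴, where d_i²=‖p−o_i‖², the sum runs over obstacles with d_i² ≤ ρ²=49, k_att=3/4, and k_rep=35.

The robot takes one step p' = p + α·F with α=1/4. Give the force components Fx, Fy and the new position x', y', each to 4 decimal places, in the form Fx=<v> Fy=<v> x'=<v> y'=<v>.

Fx=-13.9000 Fy=0.3000 x'=3.5250 y'=-4.9250

F_att = 3/4·(g−p) = 3/4·(-19,-1) = (-14.2500,-0.7500)
o1: d²=58 > ρ²=49 → inactive
o2: d²=10 ≤ ρ²=49; F_rep = 35·(1,3)/10² = (0.3500,1.0500)
o3: d²=360 > ρ²=49 → inactive
o4: d²=116 > ρ²=49 → inactive
F = F_att + ΣF_rep = (-13.9000,0.3000)
p' = p + 1/4·F = (3.5250,-4.9250)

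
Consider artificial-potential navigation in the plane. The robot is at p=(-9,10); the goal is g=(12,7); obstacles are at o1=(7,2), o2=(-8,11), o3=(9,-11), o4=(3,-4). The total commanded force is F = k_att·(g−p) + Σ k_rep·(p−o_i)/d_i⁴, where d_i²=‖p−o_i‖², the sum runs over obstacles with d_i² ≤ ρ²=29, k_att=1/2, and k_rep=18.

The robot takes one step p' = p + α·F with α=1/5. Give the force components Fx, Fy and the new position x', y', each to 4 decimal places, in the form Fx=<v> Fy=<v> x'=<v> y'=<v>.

F_att = 1/2·(g−p) = 1/2·(21,-3) = (10.5000,-1.5000)
o1: d²=320 > ρ²=29 → inactive
o2: d²=2 ≤ ρ²=29; F_rep = 18·(-1,-1)/2² = (-4.5000,-4.5000)
o3: d²=765 > ρ²=29 → inactive
o4: d²=340 > ρ²=29 → inactive
F = F_att + ΣF_rep = (6.0000,-6.0000)
p' = p + 1/5·F = (-7.8000,8.8000)

Fx=6.0000 Fy=-6.0000 x'=-7.8000 y'=8.8000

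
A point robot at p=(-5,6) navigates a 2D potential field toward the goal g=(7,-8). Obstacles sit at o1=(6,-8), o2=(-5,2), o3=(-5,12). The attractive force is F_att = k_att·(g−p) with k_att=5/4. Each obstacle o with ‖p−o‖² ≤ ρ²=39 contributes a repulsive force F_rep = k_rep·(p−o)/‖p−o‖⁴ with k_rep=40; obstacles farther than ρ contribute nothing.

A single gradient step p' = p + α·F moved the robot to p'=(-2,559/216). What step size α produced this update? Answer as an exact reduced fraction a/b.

α = 1/5

F_att = 5/4·(g−p) = 5/4·(12,-14) = (15.0000,-17.5000)
o1: d²=317 > ρ²=39 → inactive
o2: d²=16 ≤ ρ²=39; F_rep = 40·(0,4)/16² = (0.0000,0.6250)
o3: d²=36 ≤ ρ²=39; F_rep = 40·(0,-6)/36² = (0.0000,-0.1852)
F = F_att + ΣF_rep = (15.0000,-17.0602)
Δp = p'−p = (3.0000,-3.4120); α = Δx/Fx = (3) / (15) = 1/5
check: Δy/Fy = (-737/216) / (-3685/216) = 1/5 ✓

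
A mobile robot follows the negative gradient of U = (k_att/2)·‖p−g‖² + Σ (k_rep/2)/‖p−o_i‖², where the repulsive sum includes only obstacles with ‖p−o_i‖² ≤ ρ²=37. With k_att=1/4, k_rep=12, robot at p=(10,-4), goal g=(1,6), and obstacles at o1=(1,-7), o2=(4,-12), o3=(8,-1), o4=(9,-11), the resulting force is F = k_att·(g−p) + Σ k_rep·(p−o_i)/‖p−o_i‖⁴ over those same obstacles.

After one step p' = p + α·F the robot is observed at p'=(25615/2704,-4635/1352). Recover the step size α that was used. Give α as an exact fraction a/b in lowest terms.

α = 1/4

F_att = 1/4·(g−p) = 1/4·(-9,10) = (-2.2500,2.5000)
o1: d²=90 > ρ²=37 → inactive
o2: d²=100 > ρ²=37 → inactive
o3: d²=13 ≤ ρ²=37; F_rep = 12·(2,-3)/13² = (0.1420,-0.2130)
o4: d²=50 > ρ²=37 → inactive
F = F_att + ΣF_rep = (-2.1080,2.2870)
Δp = p'−p = (-0.5270,0.5717); α = Δx/Fx = (-1425/2704) / (-1425/676) = 1/4
check: Δy/Fy = (773/1352) / (773/338) = 1/4 ✓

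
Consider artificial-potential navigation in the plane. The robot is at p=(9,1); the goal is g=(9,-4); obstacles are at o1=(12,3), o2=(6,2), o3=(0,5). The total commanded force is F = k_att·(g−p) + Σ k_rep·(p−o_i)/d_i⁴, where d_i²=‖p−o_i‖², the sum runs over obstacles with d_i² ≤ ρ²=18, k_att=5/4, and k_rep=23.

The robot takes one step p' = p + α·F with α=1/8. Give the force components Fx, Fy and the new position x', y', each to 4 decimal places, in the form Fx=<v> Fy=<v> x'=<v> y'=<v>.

F_att = 5/4·(g−p) = 5/4·(0,-5) = (0.0000,-6.2500)
o1: d²=13 ≤ ρ²=18; F_rep = 23·(-3,-2)/13² = (-0.4083,-0.2722)
o2: d²=10 ≤ ρ²=18; F_rep = 23·(3,-1)/10² = (0.6900,-0.2300)
o3: d²=97 > ρ²=18 → inactive
F = F_att + ΣF_rep = (0.2817,-6.7522)
p' = p + 1/8·F = (9.0352,0.1560)

Fx=0.2817 Fy=-6.7522 x'=9.0352 y'=0.1560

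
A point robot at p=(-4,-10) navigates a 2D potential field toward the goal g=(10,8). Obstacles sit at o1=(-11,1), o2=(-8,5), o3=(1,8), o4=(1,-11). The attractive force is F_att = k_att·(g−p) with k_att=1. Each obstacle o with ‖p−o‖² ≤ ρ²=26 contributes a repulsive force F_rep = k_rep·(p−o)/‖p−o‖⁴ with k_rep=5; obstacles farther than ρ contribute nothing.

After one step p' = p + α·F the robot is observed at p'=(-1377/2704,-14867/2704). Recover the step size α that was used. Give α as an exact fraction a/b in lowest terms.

α = 1/4

F_att = 1·(g−p) = 1·(14,18) = (14.0000,18.0000)
o1: d²=170 > ρ²=26 → inactive
o2: d²=241 > ρ²=26 → inactive
o3: d²=349 > ρ²=26 → inactive
o4: d²=26 ≤ ρ²=26; F_rep = 5·(-5,1)/26² = (-0.0370,0.0074)
F = F_att + ΣF_rep = (13.9630,18.0074)
Δp = p'−p = (3.4908,4.5018); α = Δx/Fx = (9439/2704) / (9439/676) = 1/4
check: Δy/Fy = (12173/2704) / (12173/676) = 1/4 ✓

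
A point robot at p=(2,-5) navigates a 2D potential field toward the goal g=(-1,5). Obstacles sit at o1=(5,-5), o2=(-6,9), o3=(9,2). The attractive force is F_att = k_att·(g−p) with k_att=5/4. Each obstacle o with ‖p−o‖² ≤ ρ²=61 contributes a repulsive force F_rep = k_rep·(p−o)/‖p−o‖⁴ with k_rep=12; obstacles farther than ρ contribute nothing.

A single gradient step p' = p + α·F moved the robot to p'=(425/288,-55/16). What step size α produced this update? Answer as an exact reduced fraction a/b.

F_att = 5/4·(g−p) = 5/4·(-3,10) = (-3.7500,12.5000)
o1: d²=9 ≤ ρ²=61; F_rep = 12·(-3,0)/9² = (-0.4444,0.0000)
o2: d²=260 > ρ²=61 → inactive
o3: d²=98 > ρ²=61 → inactive
F = F_att + ΣF_rep = (-4.1944,12.5000)
Δp = p'−p = (-0.5243,1.5625); α = Δx/Fx = (-151/288) / (-151/36) = 1/8
check: Δy/Fy = (25/16) / (25/2) = 1/8 ✓

α = 1/8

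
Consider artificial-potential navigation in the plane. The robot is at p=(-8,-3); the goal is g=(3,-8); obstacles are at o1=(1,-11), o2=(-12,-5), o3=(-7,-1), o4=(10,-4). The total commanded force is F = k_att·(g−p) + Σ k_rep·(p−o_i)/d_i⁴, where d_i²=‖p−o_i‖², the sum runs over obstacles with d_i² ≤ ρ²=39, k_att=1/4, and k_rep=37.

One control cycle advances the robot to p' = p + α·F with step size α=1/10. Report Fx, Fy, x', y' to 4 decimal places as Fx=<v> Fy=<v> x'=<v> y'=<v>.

F_att = 1/4·(g−p) = 1/4·(11,-5) = (2.7500,-1.2500)
o1: d²=145 > ρ²=39 → inactive
o2: d²=20 ≤ ρ²=39; F_rep = 37·(4,2)/20² = (0.3700,0.1850)
o3: d²=5 ≤ ρ²=39; F_rep = 37·(-1,-2)/5² = (-1.4800,-2.9600)
o4: d²=325 > ρ²=39 → inactive
F = F_att + ΣF_rep = (1.6400,-4.0250)
p' = p + 1/10·F = (-7.8360,-3.4025)

Fx=1.6400 Fy=-4.0250 x'=-7.8360 y'=-3.4025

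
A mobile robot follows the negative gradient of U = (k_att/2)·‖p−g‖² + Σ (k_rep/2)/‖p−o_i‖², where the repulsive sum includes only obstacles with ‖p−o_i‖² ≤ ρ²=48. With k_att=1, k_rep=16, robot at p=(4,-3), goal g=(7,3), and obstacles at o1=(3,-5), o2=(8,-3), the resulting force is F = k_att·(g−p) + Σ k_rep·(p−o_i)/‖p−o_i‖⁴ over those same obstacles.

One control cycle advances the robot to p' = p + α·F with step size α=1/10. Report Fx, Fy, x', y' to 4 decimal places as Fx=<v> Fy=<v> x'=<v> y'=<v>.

Fx=3.3900 Fy=7.2800 x'=4.3390 y'=-2.2720

F_att = 1·(g−p) = 1·(3,6) = (3.0000,6.0000)
o1: d²=5 ≤ ρ²=48; F_rep = 16·(1,2)/5² = (0.6400,1.2800)
o2: d²=16 ≤ ρ²=48; F_rep = 16·(-4,0)/16² = (-0.2500,0.0000)
F = F_att + ΣF_rep = (3.3900,7.2800)
p' = p + 1/10·F = (4.3390,-2.2720)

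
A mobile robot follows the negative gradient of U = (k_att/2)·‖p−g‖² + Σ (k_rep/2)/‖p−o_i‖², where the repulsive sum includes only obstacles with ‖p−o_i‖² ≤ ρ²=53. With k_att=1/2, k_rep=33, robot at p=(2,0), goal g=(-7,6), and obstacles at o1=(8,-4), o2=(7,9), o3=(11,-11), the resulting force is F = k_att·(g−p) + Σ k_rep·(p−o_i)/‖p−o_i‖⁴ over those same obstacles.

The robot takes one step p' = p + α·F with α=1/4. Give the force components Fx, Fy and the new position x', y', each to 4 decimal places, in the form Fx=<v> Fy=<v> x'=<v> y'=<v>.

Fx=-4.5732 Fy=3.0488 x'=0.8567 y'=0.7622

F_att = 1/2·(g−p) = 1/2·(-9,6) = (-4.5000,3.0000)
o1: d²=52 ≤ ρ²=53; F_rep = 33·(-6,4)/52² = (-0.0732,0.0488)
o2: d²=106 > ρ²=53 → inactive
o3: d²=202 > ρ²=53 → inactive
F = F_att + ΣF_rep = (-4.5732,3.0488)
p' = p + 1/4·F = (0.8567,0.7622)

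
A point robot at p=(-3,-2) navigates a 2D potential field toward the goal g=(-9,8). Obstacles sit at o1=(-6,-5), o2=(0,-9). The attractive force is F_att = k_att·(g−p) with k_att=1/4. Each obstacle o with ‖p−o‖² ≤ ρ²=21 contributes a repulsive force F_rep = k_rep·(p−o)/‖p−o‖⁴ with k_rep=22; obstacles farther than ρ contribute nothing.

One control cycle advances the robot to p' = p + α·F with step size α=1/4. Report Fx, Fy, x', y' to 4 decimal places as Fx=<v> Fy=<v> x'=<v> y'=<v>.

F_att = 1/4·(g−p) = 1/4·(-6,10) = (-1.5000,2.5000)
o1: d²=18 ≤ ρ²=21; F_rep = 22·(3,3)/18² = (0.2037,0.2037)
o2: d²=58 > ρ²=21 → inactive
F = F_att + ΣF_rep = (-1.2963,2.7037)
p' = p + 1/4·F = (-3.3241,-1.3241)

Fx=-1.2963 Fy=2.7037 x'=-3.3241 y'=-1.3241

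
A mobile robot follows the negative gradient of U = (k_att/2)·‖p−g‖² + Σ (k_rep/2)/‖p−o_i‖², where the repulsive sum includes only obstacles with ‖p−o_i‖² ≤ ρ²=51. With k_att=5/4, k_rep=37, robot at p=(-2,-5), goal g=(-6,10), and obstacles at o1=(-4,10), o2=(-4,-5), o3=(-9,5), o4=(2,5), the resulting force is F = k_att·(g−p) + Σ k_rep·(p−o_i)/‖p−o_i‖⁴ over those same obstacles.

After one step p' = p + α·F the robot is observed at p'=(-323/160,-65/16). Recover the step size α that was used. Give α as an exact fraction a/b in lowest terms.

α = 1/20

F_att = 5/4·(g−p) = 5/4·(-4,15) = (-5.0000,18.7500)
o1: d²=229 > ρ²=51 → inactive
o2: d²=4 ≤ ρ²=51; F_rep = 37·(2,0)/4² = (4.6250,0.0000)
o3: d²=149 > ρ²=51 → inactive
o4: d²=116 > ρ²=51 → inactive
F = F_att + ΣF_rep = (-0.3750,18.7500)
Δp = p'−p = (-0.0187,0.9375); α = Δx/Fx = (-3/160) / (-3/8) = 1/20
check: Δy/Fy = (15/16) / (75/4) = 1/20 ✓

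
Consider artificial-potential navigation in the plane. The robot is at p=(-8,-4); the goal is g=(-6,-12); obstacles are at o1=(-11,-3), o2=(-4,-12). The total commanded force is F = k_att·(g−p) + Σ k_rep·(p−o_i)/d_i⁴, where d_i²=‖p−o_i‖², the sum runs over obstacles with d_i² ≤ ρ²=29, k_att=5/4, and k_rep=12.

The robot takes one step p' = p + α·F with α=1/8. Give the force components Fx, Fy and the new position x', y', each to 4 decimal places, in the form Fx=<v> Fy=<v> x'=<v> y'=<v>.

F_att = 5/4·(g−p) = 5/4·(2,-8) = (2.5000,-10.0000)
o1: d²=10 ≤ ρ²=29; F_rep = 12·(3,-1)/10² = (0.3600,-0.1200)
o2: d²=80 > ρ²=29 → inactive
F = F_att + ΣF_rep = (2.8600,-10.1200)
p' = p + 1/8·F = (-7.6425,-5.2650)

Fx=2.8600 Fy=-10.1200 x'=-7.6425 y'=-5.2650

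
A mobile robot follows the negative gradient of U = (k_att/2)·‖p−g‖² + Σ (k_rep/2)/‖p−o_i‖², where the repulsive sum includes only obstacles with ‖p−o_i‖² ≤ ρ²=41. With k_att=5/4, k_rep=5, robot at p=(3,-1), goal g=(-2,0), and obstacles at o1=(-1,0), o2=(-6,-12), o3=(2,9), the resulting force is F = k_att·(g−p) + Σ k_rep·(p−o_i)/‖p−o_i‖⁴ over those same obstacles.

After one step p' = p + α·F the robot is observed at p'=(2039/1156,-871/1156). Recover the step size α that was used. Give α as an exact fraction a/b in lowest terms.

α = 1/5

F_att = 5/4·(g−p) = 5/4·(-5,1) = (-6.2500,1.2500)
o1: d²=17 ≤ ρ²=41; F_rep = 5·(4,-1)/17² = (0.0692,-0.0173)
o2: d²=202 > ρ²=41 → inactive
o3: d²=101 > ρ²=41 → inactive
F = F_att + ΣF_rep = (-6.1808,1.2327)
Δp = p'−p = (-1.2362,0.2465); α = Δx/Fx = (-1429/1156) / (-7145/1156) = 1/5
check: Δy/Fy = (285/1156) / (1425/1156) = 1/5 ✓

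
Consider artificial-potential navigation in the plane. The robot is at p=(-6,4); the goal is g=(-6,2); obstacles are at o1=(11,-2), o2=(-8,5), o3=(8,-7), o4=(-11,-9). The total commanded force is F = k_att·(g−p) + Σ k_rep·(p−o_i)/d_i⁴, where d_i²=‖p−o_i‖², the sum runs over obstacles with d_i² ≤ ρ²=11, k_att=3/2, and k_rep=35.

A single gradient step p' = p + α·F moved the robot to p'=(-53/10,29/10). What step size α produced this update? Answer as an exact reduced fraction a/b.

α = 1/4

F_att = 3/2·(g−p) = 3/2·(0,-2) = (0.0000,-3.0000)
o1: d²=325 > ρ²=11 → inactive
o2: d²=5 ≤ ρ²=11; F_rep = 35·(2,-1)/5² = (2.8000,-1.4000)
o3: d²=317 > ρ²=11 → inactive
o4: d²=194 > ρ²=11 → inactive
F = F_att + ΣF_rep = (2.8000,-4.4000)
Δp = p'−p = (0.7000,-1.1000); α = Δx/Fx = (7/10) / (14/5) = 1/4
check: Δy/Fy = (-11/10) / (-22/5) = 1/4 ✓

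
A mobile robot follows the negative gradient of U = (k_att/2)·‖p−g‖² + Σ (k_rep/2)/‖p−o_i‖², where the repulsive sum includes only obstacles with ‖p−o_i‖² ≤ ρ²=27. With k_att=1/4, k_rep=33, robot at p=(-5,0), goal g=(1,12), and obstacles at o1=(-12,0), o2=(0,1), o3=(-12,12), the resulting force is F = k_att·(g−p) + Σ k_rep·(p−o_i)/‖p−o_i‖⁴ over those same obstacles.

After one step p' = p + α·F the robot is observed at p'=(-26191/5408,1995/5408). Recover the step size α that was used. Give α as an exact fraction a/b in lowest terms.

F_att = 1/4·(g−p) = 1/4·(6,12) = (1.5000,3.0000)
o1: d²=49 > ρ²=27 → inactive
o2: d²=26 ≤ ρ²=27; F_rep = 33·(-5,-1)/26² = (-0.2441,-0.0488)
o3: d²=193 > ρ²=27 → inactive
F = F_att + ΣF_rep = (1.2559,2.9512)
Δp = p'−p = (0.1570,0.3689); α = Δx/Fx = (849/5408) / (849/676) = 1/8
check: Δy/Fy = (1995/5408) / (1995/676) = 1/8 ✓

α = 1/8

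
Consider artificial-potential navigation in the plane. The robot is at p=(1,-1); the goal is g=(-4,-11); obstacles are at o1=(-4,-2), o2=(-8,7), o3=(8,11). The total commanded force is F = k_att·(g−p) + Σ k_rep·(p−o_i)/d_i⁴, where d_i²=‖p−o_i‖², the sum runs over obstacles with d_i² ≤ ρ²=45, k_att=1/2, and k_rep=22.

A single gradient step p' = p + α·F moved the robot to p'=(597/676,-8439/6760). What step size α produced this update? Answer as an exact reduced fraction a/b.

α = 1/20

F_att = 1/2·(g−p) = 1/2·(-5,-10) = (-2.5000,-5.0000)
o1: d²=26 ≤ ρ²=45; F_rep = 22·(5,1)/26² = (0.1627,0.0325)
o2: d²=145 > ρ²=45 → inactive
o3: d²=193 > ρ²=45 → inactive
F = F_att + ΣF_rep = (-2.3373,-4.9675)
Δp = p'−p = (-0.1169,-0.2484); α = Δx/Fx = (-79/676) / (-395/169) = 1/20
check: Δy/Fy = (-1679/6760) / (-1679/338) = 1/20 ✓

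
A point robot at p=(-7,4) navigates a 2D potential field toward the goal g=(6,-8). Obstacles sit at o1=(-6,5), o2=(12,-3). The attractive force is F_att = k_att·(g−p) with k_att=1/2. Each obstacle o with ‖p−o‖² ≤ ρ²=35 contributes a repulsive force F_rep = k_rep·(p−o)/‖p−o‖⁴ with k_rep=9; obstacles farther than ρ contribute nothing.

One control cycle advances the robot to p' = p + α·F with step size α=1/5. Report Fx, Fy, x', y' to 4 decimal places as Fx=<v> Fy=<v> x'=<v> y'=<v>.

Fx=4.2500 Fy=-8.2500 x'=-6.1500 y'=2.3500

F_att = 1/2·(g−p) = 1/2·(13,-12) = (6.5000,-6.0000)
o1: d²=2 ≤ ρ²=35; F_rep = 9·(-1,-1)/2² = (-2.2500,-2.2500)
o2: d²=410 > ρ²=35 → inactive
F = F_att + ΣF_rep = (4.2500,-8.2500)
p' = p + 1/5·F = (-6.1500,2.3500)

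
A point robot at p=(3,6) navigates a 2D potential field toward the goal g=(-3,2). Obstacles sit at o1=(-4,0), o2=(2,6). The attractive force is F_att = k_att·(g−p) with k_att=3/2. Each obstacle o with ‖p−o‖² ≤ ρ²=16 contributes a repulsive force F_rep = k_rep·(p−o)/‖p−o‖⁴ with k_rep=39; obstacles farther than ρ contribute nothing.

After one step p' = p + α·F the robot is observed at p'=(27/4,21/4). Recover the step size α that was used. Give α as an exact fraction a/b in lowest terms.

F_att = 3/2·(g−p) = 3/2·(-6,-4) = (-9.0000,-6.0000)
o1: d²=85 > ρ²=16 → inactive
o2: d²=1 ≤ ρ²=16; F_rep = 39·(1,0)/1² = (39.0000,0.0000)
F = F_att + ΣF_rep = (30.0000,-6.0000)
Δp = p'−p = (3.7500,-0.7500); α = Δx/Fx = (15/4) / (30) = 1/8
check: Δy/Fy = (-3/4) / (-6) = 1/8 ✓

α = 1/8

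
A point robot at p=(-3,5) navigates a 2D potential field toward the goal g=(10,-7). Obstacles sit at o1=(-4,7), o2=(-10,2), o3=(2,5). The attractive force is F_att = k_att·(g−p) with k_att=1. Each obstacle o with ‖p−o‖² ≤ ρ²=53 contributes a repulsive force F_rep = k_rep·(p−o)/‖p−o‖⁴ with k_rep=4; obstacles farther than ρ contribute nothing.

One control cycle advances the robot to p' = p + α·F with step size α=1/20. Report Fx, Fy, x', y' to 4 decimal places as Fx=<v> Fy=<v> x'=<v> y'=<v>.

F_att = 1·(g−p) = 1·(13,-12) = (13.0000,-12.0000)
o1: d²=5 ≤ ρ²=53; F_rep = 4·(1,-2)/5² = (0.1600,-0.3200)
o2: d²=58 > ρ²=53 → inactive
o3: d²=25 ≤ ρ²=53; F_rep = 4·(-5,0)/25² = (-0.0320,0.0000)
F = F_att + ΣF_rep = (13.1280,-12.3200)
p' = p + 1/20·F = (-2.3436,4.3840)

Fx=13.1280 Fy=-12.3200 x'=-2.3436 y'=4.3840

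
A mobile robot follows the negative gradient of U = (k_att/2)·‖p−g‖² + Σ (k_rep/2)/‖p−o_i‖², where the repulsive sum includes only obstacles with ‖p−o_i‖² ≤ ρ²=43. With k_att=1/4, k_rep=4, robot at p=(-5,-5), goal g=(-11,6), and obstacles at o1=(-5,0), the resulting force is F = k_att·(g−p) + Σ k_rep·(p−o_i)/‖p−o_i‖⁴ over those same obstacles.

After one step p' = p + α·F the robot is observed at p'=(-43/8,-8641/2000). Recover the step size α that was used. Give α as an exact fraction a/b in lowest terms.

F_att = 1/4·(g−p) = 1/4·(-6,11) = (-1.5000,2.7500)
o1: d²=25 ≤ ρ²=43; F_rep = 4·(0,-5)/25² = (0.0000,-0.0320)
F = F_att + ΣF_rep = (-1.5000,2.7180)
Δp = p'−p = (-0.3750,0.6795); α = Δx/Fx = (-3/8) / (-3/2) = 1/4
check: Δy/Fy = (1359/2000) / (1359/500) = 1/4 ✓

α = 1/4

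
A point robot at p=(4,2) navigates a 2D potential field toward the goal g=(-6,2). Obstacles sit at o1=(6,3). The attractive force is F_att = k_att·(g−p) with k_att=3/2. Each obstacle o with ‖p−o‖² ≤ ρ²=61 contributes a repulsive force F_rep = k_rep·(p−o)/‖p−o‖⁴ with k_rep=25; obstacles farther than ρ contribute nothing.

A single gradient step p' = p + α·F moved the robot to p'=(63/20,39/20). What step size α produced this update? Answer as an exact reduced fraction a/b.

F_att = 3/2·(g−p) = 3/2·(-10,0) = (-15.0000,0.0000)
o1: d²=5 ≤ ρ²=61; F_rep = 25·(-2,-1)/5² = (-2.0000,-1.0000)
F = F_att + ΣF_rep = (-17.0000,-1.0000)
Δp = p'−p = (-0.8500,-0.0500); α = Δx/Fx = (-17/20) / (-17) = 1/20
check: Δy/Fy = (-1/20) / (-1) = 1/20 ✓

α = 1/20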